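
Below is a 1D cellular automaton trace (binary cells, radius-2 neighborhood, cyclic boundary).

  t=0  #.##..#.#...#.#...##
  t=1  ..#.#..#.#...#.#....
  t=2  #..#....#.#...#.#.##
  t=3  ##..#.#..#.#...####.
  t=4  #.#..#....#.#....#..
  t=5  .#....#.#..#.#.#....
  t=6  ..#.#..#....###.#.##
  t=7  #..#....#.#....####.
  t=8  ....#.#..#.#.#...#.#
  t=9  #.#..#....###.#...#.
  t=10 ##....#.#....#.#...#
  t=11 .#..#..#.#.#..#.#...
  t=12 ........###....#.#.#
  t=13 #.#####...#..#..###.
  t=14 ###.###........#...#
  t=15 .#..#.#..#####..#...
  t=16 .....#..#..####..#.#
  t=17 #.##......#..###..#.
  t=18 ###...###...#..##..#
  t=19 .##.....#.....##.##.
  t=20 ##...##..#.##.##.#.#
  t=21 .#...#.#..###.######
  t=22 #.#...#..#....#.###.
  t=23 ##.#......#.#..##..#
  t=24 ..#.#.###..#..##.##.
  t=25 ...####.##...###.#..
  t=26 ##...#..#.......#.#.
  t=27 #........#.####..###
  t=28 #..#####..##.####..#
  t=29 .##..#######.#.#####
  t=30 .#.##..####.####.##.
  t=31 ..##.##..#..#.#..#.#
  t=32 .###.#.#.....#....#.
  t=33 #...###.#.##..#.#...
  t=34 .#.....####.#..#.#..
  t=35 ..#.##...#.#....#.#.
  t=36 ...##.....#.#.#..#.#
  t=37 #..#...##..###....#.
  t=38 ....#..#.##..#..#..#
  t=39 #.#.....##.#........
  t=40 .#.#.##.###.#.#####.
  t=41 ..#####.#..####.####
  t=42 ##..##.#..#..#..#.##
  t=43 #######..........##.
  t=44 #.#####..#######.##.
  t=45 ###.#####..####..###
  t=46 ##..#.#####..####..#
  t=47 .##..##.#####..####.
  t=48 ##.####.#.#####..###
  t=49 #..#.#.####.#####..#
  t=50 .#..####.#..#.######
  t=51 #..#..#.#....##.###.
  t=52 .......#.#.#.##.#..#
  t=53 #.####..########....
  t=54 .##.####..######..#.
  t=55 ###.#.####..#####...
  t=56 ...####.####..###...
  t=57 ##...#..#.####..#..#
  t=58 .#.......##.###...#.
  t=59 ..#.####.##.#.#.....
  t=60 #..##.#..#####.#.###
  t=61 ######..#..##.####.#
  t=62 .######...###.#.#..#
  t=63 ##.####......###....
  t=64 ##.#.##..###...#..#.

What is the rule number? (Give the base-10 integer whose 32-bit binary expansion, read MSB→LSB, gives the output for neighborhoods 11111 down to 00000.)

  ##### -> #   bit 31 = 1  t=13,i=4
  ####. -> #   bit 30 = 1  t=3,i=17
  ###.# -> .   bit 29 = 0  t=0,i=0
  ###.. -> #   bit 28 = 1  t=2,i=0
  ##.## -> .   bit 27 = 0  t=0,i=1
  ##.#. -> #   bit 26 = 1  t=6,i=15
  ##..# -> #   bit 25 = 1  t=0,i=4
  ##... -> .   bit 24 = 0  t=10,i=2
  #.### -> #   bit 23 = 1  t=2,i=18
  #.##. -> #   bit 22 = 1  t=0,i=2
  #.#.# -> #   bit 21 = 1  t=2,i=16
  #.#.. -> .   bit 20 = 0  t=0,i=8
  #..## -> #   bit 19 = 1  t=13,i=15
  #..#. -> .   bit 18 = 0  t=0,i=5
  #...# -> .   bit 17 = 0  t=0,i=10
  #.... -> .   bit 16 = 0  t=1,i=17
  .#### -> .   bit 15 = 0  t=3,i=16
  .###. -> .   bit 14 = 0  t=0,i=19
  .##.# -> #   bit 13 = 1  t=19,i=15
  .##.. -> .   bit 12 = 0  t=0,i=3
  .#.## -> #   bit 11 = 1  t=2,i=17
  .#.#. -> #   bit 10 = 1  t=0,i=7
  .#..# -> .   bit 9 = 0  t=1,i=5
  .#... -> #   bit 8 = 1  t=0,i=9
  ..### -> .   bit 7 = 0  t=0,i=18
  ..##. -> #   bit 6 = 1  t=18,i=15
  ..#.# -> .   bit 5 = 0  t=0,i=6
  ..#.. -> .   bit 4 = 0  t=2,i=3
  ...## -> .   bit 3 = 0  t=0,i=17
  ...#. -> .   bit 2 = 0  t=0,i=11
  ....# -> #   bit 1 = 1  t=1,i=0
  ..... -> #   bit 0 = 1  t=1,i=18
  bits 11010110111010000010110101000011 = 3605540163

3605540163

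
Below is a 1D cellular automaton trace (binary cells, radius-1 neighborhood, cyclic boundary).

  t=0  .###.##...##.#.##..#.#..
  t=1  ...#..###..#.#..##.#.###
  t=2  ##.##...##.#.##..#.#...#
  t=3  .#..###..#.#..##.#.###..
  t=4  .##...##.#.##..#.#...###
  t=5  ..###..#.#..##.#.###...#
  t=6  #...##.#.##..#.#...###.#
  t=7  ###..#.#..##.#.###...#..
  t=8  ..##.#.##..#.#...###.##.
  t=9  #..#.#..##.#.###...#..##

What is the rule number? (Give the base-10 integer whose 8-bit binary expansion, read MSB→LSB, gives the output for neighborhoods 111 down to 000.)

  nb ###: next=.  (t=0,i=2, bit7=0)
  nb ##.: next=#  (t=0,i=3, bit6=1)
  nb #.#: next=.  (t=0,i=4, bit5=0)
  nb #..: next=#  (t=0,i=7, bit4=1)
  nb .##: next=.  (t=0,i=1, bit3=0)
  nb .#.: next=#  (t=0,i=13, bit2=1)
  nb ..#: next=.  (t=0,i=0, bit1=0)
  nb ...: next=#  (t=0,i=8, bit0=1)
  bits 01010101 = 85

85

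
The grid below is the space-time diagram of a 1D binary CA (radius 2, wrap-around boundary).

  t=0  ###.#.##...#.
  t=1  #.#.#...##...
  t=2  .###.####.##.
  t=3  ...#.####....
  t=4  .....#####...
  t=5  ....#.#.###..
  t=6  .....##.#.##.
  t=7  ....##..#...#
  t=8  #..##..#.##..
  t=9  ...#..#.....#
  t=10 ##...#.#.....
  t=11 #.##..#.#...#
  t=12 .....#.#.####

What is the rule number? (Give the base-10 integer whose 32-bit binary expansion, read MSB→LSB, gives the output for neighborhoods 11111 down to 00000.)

1906738504

  [31] ##### => .  t=4,i=7
  [30] ####. => #  t=2,i=7
  [29] ###.# => #  t=0,i=2
  [28] ###.. => #  t=3,i=8
  [27] ##.## => .  t=2,i=4
  [26] ##.#. => .  t=0,i=3
  [25] ##..# => .  t=2,i=12
  [24] ##... => #  t=0,i=8
  [23] #.### => #  t=0,i=0
  [22] #.##. => .  t=0,i=6
  [21] #.#.# => #  t=0,i=4
  [20] #.#.. => .  t=1,i=4
  [19] #..## => .  t=2,i=0
  [18] #..#. => #  t=7,i=7
  [17] #...# => #  t=0,i=9
  [16] #.... => .  t=3,i=10
  [15] .#### => #  t=2,i=6
  [14] .###. => .  t=0,i=1
  [13] .##.# => .  t=6,i=6
  [12] .##.. => .  t=0,i=7
  [11] .#.## => .  t=0,i=5
  [10] .#.#. => #  t=1,i=1
  [9] .#..# => .  t=8,i=1
  [8] .#... => #  t=1,i=5
  [7] ..### => .  t=2,i=1
  [6] ..##. => #  t=1,i=8
  [5] ..#.# => .  t=0,i=11
  [4] ..#.. => .  t=7,i=8
  [3] ...## => #  t=1,i=7
  [2] ...#. => .  t=0,i=10
  [1] ....# => .  t=3,i=1
  [0] ..... => .  t=3,i=0
  bits 01110001101001101000010101001000 = 1906738504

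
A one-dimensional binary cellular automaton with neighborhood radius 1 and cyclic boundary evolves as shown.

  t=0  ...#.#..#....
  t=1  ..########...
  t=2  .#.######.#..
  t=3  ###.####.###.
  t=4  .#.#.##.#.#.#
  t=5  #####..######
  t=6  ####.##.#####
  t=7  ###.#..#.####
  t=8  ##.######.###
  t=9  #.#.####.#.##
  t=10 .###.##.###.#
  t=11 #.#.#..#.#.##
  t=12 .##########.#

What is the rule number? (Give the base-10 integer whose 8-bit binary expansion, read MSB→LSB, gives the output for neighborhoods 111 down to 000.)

182

  ### -> #   bit 7 = 1  t=1,i=3
  ##. -> .   bit 6 = 0  t=1,i=9
  #.# -> #   bit 5 = 1  t=0,i=4
  #.. -> #   bit 4 = 1  t=0,i=6
  .## -> .   bit 3 = 0  t=1,i=2
  .#. -> #   bit 2 = 1  t=0,i=3
  ..# -> #   bit 1 = 1  t=0,i=2
  ... -> .   bit 0 = 0  t=0,i=0
  bits 10110110 = 182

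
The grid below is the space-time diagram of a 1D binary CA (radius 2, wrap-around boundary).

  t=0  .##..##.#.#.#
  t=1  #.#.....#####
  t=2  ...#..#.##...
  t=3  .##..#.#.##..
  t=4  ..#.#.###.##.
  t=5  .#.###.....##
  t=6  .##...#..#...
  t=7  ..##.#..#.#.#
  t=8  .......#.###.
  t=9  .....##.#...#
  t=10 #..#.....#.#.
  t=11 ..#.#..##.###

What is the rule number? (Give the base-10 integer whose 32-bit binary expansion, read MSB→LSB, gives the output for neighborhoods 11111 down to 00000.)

  [31] ##### => .  t=1,i=10
  [30] ####. => .  t=1,i=12
  [29] ###.# => .  t=1,i=0
  [28] ###.. => .  t=5,i=5
  [27] ##.## => .  t=4,i=9
  [26] ##.#. => .  t=0,i=7
  [25] ##..# => .  t=0,i=3
  [24] ##... => #  t=2,i=10
  [23] #.### => .  t=4,i=6
  [22] #.##. => .  t=0,i=1
  [21] #.#.# => #  t=0,i=8
  [20] #.#.. => .  t=1,i=2
  [19] #..## => .  t=0,i=4
  [18] #..#. => #  t=2,i=5
  [17] #...# => .  t=3,i=12
  [16] #.... => .  t=1,i=4
  [15] .#### => #  t=1,i=9
  [14] .###. => .  t=4,i=7
  [13] .##.# => .  t=0,i=6
  [12] .##.. => #  t=0,i=2
  [11] .#.## => #  t=0,i=0
  [10] .#.#. => #  t=0,i=9
  [9] .#..# => .  t=2,i=4
  [8] .#... => #  t=1,i=3
  [7] ..### => #  t=1,i=8
  [6] ..##. => .  t=0,i=5
  [5] ..#.# => .  t=2,i=6
  [4] ..#.. => .  t=2,i=3
  [3] ...## => .  t=1,i=7
  [2] ...#. => #  t=2,i=2
  [1] ....# => #  t=1,i=6
  [0] ..... => .  t=1,i=5
  bits 00000001001001001001110110000110 = 19176838

19176838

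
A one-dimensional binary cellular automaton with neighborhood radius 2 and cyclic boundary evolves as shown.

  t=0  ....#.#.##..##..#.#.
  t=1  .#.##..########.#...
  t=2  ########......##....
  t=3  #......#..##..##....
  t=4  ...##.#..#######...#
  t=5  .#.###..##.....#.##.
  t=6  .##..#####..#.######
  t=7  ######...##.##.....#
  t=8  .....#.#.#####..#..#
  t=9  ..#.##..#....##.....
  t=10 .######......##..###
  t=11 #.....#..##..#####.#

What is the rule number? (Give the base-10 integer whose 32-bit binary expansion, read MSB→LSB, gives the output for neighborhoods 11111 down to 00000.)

  nb #####: next=.  (t=1,i=9, bit31=0)
  nb ####.: next=.  (t=1,i=13, bit30=0)
  nb ###.#: next=#  (t=1,i=14, bit29=1)
  nb ###..: next=#  (t=2,i=7, bit28=1)
  nb ##.##: next=#  (t=6,i=0, bit27=1)
  nb ##.#.: next=#  (t=1,i=15, bit26=1)
  nb ##..#: next=#  (t=0,i=10, bit25=1)
  nb ##...: next=.  (t=2,i=8, bit24=0)
  nb #.###: next=.  (t=5,i=3, bit23=0)
  nb #.##.: next=#  (t=0,i=8, bit22=1)
  nb #.#.#: next=.  (t=0,i=6, bit21=0)
  nb #.#..: next=.  (t=0,i=18, bit20=0)
  nb #..##: next=#  (t=0,i=11, bit19=1)
  nb #..#.: next=.  (t=0,i=15, bit18=0)
  nb #...#: next=#  (t=4,i=1, bit17=1)
  nb #....: next=.  (t=0,i=0, bit16=0)
  nb .####: next=.  (t=1,i=8, bit15=0)
  nb .###.: next=.  (t=5,i=4, bit14=0)
  nb .##.#: next=#  (t=4,i=4, bit13=1)
  nb .##..: next=#  (t=0,i=9, bit12=1)
  nb .#.##: next=#  (t=0,i=7, bit11=1)
  nb .#.#.: next=.  (t=0,i=5, bit10=0)
  nb .#..#: next=.  (t=3,i=8, bit9=0)
  nb .#...: next=.  (t=0,i=19, bit8=0)
  nb ..###: next=#  (t=1,i=7, bit7=1)
  nb ..##.: next=#  (t=0,i=12, bit6=1)
  nb ..#.#: next=#  (t=0,i=4, bit5=1)
  nb ..#..: next=.  (t=3,i=0, bit4=0)
  nb ...##: next=.  (t=2,i=13, bit3=0)
  nb ...#.: next=#  (t=0,i=3, bit2=1)
  nb ....#: next=.  (t=0,i=2, bit1=0)
  nb .....: next=#  (t=0,i=1, bit0=1)
  bits 00111110010010100011100011100101 = 1045051621

1045051621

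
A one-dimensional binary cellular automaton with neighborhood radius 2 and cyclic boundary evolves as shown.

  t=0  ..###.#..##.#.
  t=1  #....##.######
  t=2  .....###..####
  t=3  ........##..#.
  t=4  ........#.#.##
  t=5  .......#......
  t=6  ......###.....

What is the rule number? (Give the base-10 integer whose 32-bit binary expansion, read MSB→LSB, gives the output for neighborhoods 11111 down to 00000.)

3457818964

  nb #####: next=#  (t=1,i=10, bit31=1)
  nb ####.: next=#  (t=1,i=13, bit30=1)
  nb ###.#: next=.  (t=0,i=4, bit29=0)
  nb ###..: next=.  (t=1,i=0, bit28=0)
  nb ##.##: next=#  (t=1,i=7, bit27=1)
  nb ##.#.: next=#  (t=0,i=5, bit26=1)
  nb ##..#: next=#  (t=2,i=8, bit25=1)
  nb ##...: next=.  (t=1,i=1, bit24=0)
  nb #.###: next=.  (t=1,i=8, bit23=0)
  nb #.##.: next=.  (t=4,i=12, bit22=0)
  nb #.#.#: next=.  (t=4,i=10, bit21=0)
  nb #.#..: next=#  (t=0,i=6, bit20=1)
  nb #..##: next=#  (t=0,i=8, bit19=1)
  nb #..#.: next=.  (t=3,i=11, bit18=0)
  nb #...#: next=#  (t=0,i=0, bit17=1)
  nb #....: next=.  (t=1,i=2, bit16=0)
  nb .####: next=.  (t=1,i=9, bit15=0)
  nb .###.: next=.  (t=0,i=3, bit14=0)
  nb .##.#: next=#  (t=0,i=10, bit13=1)
  nb .##..: next=.  (t=3,i=9, bit12=0)
  nb .#.##: next=.  (t=4,i=11, bit11=0)
  nb .#.#.: next=.  (t=4,i=9, bit10=0)
  nb .#..#: next=.  (t=0,i=7, bit9=0)
  nb .#...: next=#  (t=0,i=13, bit8=1)
  nb ..###: next=.  (t=0,i=2, bit7=0)
  nb ..##.: next=#  (t=0,i=9, bit6=1)
  nb ..#.#: next=.  (t=4,i=8, bit5=0)
  nb ..#..: next=#  (t=3,i=12, bit4=1)
  nb ...##: next=.  (t=0,i=1, bit3=0)
  nb ...#.: next=#  (t=4,i=7, bit2=1)
  nb ....#: next=.  (t=1,i=3, bit1=0)
  nb .....: next=.  (t=2,i=2, bit0=0)
  bits 11001110000110100010000101010100 = 3457818964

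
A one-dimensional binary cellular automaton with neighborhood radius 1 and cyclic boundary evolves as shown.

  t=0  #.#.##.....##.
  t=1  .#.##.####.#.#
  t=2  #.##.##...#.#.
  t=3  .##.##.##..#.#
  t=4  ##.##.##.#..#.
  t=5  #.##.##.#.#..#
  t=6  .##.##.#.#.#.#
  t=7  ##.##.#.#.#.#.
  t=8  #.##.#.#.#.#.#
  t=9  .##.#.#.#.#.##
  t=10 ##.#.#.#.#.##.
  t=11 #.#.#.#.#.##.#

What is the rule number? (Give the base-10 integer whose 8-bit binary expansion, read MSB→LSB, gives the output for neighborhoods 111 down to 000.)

  [7] ### => .  t=1,i=7
  [6] ##. => .  t=0,i=5
  [5] #.# => #  t=0,i=1
  [4] #.. => #  t=0,i=6
  [3] .## => #  t=0,i=4
  [2] .#. => .  t=0,i=0
  [1] ..# => .  t=0,i=10
  [0] ... => #  t=0,i=7
  bits 00111001 = 57

57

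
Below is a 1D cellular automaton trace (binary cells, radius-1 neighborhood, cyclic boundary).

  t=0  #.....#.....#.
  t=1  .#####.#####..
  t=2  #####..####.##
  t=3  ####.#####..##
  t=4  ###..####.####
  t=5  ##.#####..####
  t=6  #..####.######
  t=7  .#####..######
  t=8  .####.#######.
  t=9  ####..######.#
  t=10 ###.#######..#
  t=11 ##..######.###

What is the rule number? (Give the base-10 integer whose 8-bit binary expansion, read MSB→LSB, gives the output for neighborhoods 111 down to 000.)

  ### -> #   bit 7 = 1  t=1,i=2
  ##. -> .   bit 6 = 0  t=1,i=5
  #.# -> .   bit 5 = 0  t=0,i=13
  #.. -> #   bit 4 = 1  t=0,i=1
  .## -> #   bit 3 = 1  t=1,i=1
  .#. -> .   bit 2 = 0  t=0,i=0
  ..# -> #   bit 1 = 1  t=0,i=5
  ... -> #   bit 0 = 1  t=0,i=2
  bits 10011011 = 155

155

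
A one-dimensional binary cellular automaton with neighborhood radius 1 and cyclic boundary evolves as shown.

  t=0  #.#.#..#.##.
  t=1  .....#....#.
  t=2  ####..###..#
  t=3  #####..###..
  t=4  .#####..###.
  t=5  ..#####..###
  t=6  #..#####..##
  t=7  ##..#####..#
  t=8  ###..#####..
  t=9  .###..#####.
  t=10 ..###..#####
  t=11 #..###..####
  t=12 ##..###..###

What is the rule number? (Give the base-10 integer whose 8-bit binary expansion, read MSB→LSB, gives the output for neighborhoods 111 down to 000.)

  nb ###: next=#  (t=2,i=0, bit7=1)
  nb ##.: next=#  (t=0,i=10, bit6=1)
  nb #.#: next=.  (t=0,i=1, bit5=0)
  nb #..: next=#  (t=0,i=5, bit4=1)
  nb .##: next=.  (t=0,i=9, bit3=0)
  nb .#.: next=.  (t=0,i=0, bit2=0)
  nb ..#: next=.  (t=0,i=6, bit1=0)
  nb ...: next=#  (t=1,i=0, bit0=1)
  bits 11010001 = 209

209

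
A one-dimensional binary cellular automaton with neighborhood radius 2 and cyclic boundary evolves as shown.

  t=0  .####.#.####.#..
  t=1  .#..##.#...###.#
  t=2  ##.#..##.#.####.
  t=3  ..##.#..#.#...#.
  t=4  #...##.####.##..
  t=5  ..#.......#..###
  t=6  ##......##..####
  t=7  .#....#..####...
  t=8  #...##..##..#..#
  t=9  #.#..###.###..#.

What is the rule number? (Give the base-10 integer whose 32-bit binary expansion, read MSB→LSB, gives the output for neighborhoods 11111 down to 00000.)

  nb #####: next=.  (t=6,i=14, bit31=0)
  nb ####.: next=.  (t=0,i=3, bit30=0)
  nb ###.#: next=#  (t=0,i=4, bit29=1)
  nb ###..: next=#  (t=5,i=15, bit28=1)
  nb ##.##: next=.  (t=2,i=15, bit27=0)
  nb ##.#.: next=#  (t=0,i=5, bit26=1)
  nb ##..#: next=#  (t=4,i=14, bit25=1)
  nb ##...: next=.  (t=6,i=2, bit24=0)
  nb #.###: next=.  (t=0,i=8, bit23=0)
  nb #.##.: next=.  (t=2,i=0, bit22=0)
  nb #.#.#: next=.  (t=0,i=6, bit21=0)
  nb #.#..: next=#  (t=0,i=13, bit20=1)
  nb #..##: next=#  (t=1,i=3, bit19=1)
  nb #..#.: next=#  (t=3,i=7, bit18=1)
  nb #...#: next=#  (t=0,i=15, bit17=1)
  nb #....: next=.  (t=5,i=4, bit16=0)
  nb .####: next=.  (t=0,i=2, bit15=0)
  nb .###.: next=#  (t=1,i=12, bit14=1)
  nb .##.#: next=.  (t=1,i=5, bit13=0)
  nb .##..: next=#  (t=4,i=13, bit12=1)
  nb .#.##: next=#  (t=0,i=7, bit11=1)
  nb .#.#.: next=#  (t=1,i=0, bit10=1)
  nb .#..#: next=.  (t=1,i=2, bit9=0)
  nb .#...: next=.  (t=0,i=14, bit8=0)
  nb ..###: next=#  (t=0,i=1, bit7=1)
  nb ..##.: next=.  (t=1,i=4, bit6=0)
  nb ..#.#: next=#  (t=3,i=8, bit5=1)
  nb ..#..: next=.  (t=3,i=14, bit4=0)
  nb ...##: next=.  (t=0,i=0, bit3=0)
  nb ...#.: next=#  (t=3,i=13, bit2=1)
  nb ....#: next=#  (t=5,i=8, bit1=1)
  nb .....: next=.  (t=5,i=5, bit0=0)
  bits 00110110000111100101110010100110 = 907959462

907959462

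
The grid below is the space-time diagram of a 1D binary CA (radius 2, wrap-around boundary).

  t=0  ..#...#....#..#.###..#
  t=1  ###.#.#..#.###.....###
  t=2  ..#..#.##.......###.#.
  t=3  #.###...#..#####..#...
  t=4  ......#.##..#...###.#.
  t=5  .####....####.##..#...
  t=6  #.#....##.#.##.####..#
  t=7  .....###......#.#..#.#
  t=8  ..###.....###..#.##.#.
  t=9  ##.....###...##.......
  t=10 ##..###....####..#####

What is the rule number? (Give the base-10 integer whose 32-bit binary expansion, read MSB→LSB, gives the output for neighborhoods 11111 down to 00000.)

705074779

  #####|.  b31=0 t=1,i=0
  ####.|.  b30=0 t=1,i=1
  ###.#|#  b29=1 t=1,i=2
  ###..|.  b28=0 t=0,i=18
  ##.##|#  b27=1 t=5,i=13
  ##.#.|.  b26=0 t=1,i=3
  ##..#|#  b25=1 t=0,i=19
  ##...|.  b24=0 t=1,i=14
  #.###|.  b23=0 t=0,i=16
  #.##.|.  b22=0 t=2,i=7
  #.#.#|.  b21=0 t=1,i=4
  #.#..|.  b20=0 t=1,i=6
  #..##|.  b19=0 t=3,i=10
  #..#.|#  b18=1 t=0,i=1
  #...#|#  b17=1 t=0,i=4
  #....|.  b16=0 t=0,i=8
  .####|#  b15=1 t=1,i=20
  .###.|.  b14=0 t=0,i=17
  .##.#|.  b13=0 t=6,i=0
  .##..|#  b12=1 t=2,i=8
  .#.##|.  b11=0 t=0,i=15
  .#.#.|#  b10=1 t=1,i=5
  .#..#|#  b9=1 t=0,i=0
  .#...|.  b8=0 t=0,i=3
  ..###|.  b7=0 t=1,i=19
  ..##.|#  b6=1 t=6,i=7
  ..#.#|.  b5=0 t=0,i=14
  ..#..|#  b4=1 t=0,i=2
  ...##|#  b3=1 t=1,i=18
  ...#.|.  b2=0 t=0,i=5
  ....#|#  b1=1 t=0,i=9
  .....|#  b0=1 t=1,i=16
  bits 00101010000001101001011001011011 = 705074779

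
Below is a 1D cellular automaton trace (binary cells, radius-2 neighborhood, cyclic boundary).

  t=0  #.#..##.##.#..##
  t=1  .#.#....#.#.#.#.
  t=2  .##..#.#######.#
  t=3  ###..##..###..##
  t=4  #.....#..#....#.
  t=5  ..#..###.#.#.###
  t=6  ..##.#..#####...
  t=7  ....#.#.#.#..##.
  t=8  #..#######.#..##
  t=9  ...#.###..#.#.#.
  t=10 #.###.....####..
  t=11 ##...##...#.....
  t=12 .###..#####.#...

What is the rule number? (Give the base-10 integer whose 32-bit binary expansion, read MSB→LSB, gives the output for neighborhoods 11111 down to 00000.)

2237865652

  #####|#  b31=1 t=2,i=9
  ####.|.  b30=0 t=2,i=12
  ###.#|.  b29=0 t=0,i=0
  ###..|.  b28=0 t=3,i=2
  ##.##|.  b27=0 t=0,i=7
  ##.#.|#  b26=1 t=0,i=1
  ##..#|.  b25=0 t=2,i=3
  ##...|#  b24=1 t=6,i=13
  #.###|.  b23=0 t=2,i=7
  #.##.|#  b22=1 t=0,i=8
  #.#.#|#  b21=1 t=1,i=10
  #.#..|.  b20=0 t=0,i=2
  #..##|.  b19=0 t=0,i=4
  #..#.|.  b18=0 t=1,i=0
  #...#|#  b17=1 t=11,i=3
  #....|#  b16=1 t=1,i=5
  .####|.  b15=0 t=2,i=8
  .###.|.  b14=0 t=0,i=15
  .##.#|.  b13=0 t=0,i=6
  .##..|#  b12=1 t=2,i=2
  .#.##|#  b11=1 t=2,i=0
  .#.#.|#  b10=1 t=1,i=2
  .#..#|#  b9=1 t=0,i=3
  .#...|.  b8=0 t=1,i=4
  ..###|#  b7=1 t=0,i=14
  ..##.|.  b6=0 t=0,i=5
  ..#.#|#  b5=1 t=1,i=1
  ..#..|#  b4=1 t=4,i=6
  ...##|.  b3=0 t=6,i=1
  ...#.|#  b2=1 t=1,i=7
  ....#|.  b1=0 t=1,i=6
  .....|.  b0=0 t=4,i=3
  bits 10000101011000110001111010110100 = 2237865652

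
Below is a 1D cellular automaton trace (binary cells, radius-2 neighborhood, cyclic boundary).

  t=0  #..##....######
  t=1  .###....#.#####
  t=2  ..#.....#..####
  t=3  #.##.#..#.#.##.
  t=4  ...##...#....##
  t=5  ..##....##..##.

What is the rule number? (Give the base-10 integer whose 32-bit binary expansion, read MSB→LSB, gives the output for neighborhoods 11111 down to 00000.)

3859341689

  ##### -> #   bit 31 = 1  t=0,i=11
  ####. -> #   bit 30 = 1  t=0,i=14
  ###.# -> #   bit 29 = 1  t=1,i=14
  ###.. -> .   bit 28 = 0  t=0,i=0
  ##.## -> .   bit 27 = 0  t=1,i=0
  ##.#. -> #   bit 26 = 1  t=3,i=4
  ##..# -> #   bit 25 = 1  t=0,i=1
  ##... -> .   bit 24 = 0  t=0,i=5
  #.### -> .   bit 23 = 0  t=1,i=1
  #.##. -> .   bit 22 = 0  t=3,i=2
  #.#.# -> .   bit 21 = 0  t=3,i=0
  #.#.. -> .   bit 20 = 0  t=3,i=5
  #..## -> #   bit 19 = 1  t=0,i=2
  #..#. -> .   bit 18 = 0  t=2,i=1
  #...# -> .   bit 17 = 0  t=4,i=1
  #.... -> .   bit 16 = 0  t=0,i=6
  .#### -> #   bit 15 = 1  t=0,i=10
  .###. -> #   bit 14 = 1  t=1,i=2
  .##.# -> #   bit 13 = 1  t=3,i=3
  .##.. -> .   bit 12 = 0  t=0,i=4
  .#.## -> .   bit 11 = 0  t=1,i=9
  .#.#. -> .   bit 10 = 0  t=3,i=9
  .#..# -> .   bit 9 = 0  t=2,i=9
  .#... -> #   bit 8 = 1  t=2,i=3
  ..### -> .   bit 7 = 0  t=0,i=9
  ..##. -> #   bit 6 = 1  t=0,i=3
  ..#.# -> #   bit 5 = 1  t=1,i=8
  ..#.. -> #   bit 4 = 1  t=2,i=2
  ...## -> #   bit 3 = 1  t=0,i=8
  ...#. -> .   bit 2 = 0  t=1,i=7
  ....# -> .   bit 1 = 0  t=0,i=7
  ..... -> #   bit 0 = 1  t=2,i=5
  bits 11100110000010001110000101111001 = 3859341689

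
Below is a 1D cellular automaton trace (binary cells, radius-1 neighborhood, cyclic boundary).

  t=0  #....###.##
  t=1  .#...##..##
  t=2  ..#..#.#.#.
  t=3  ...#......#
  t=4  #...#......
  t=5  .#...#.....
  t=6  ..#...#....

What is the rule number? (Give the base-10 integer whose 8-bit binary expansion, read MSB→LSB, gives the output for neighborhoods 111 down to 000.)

152

  nb ###: next=#  (t=0,i=6, bit7=1)
  nb ##.: next=.  (t=0,i=0, bit6=0)
  nb #.#: next=.  (t=0,i=8, bit5=0)
  nb #..: next=#  (t=0,i=1, bit4=1)
  nb .##: next=#  (t=0,i=5, bit3=1)
  nb .#.: next=.  (t=1,i=1, bit2=0)
  nb ..#: next=.  (t=0,i=4, bit1=0)
  nb ...: next=.  (t=0,i=2, bit0=0)
  bits 10011000 = 152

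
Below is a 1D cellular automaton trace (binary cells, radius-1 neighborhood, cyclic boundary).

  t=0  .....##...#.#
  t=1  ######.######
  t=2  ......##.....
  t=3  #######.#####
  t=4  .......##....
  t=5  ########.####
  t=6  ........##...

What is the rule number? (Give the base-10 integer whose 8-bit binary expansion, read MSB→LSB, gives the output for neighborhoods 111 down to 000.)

  nb ###: next=.  (t=1,i=0, bit7=0)
  nb ##.: next=.  (t=0,i=6, bit6=0)
  nb #.#: next=#  (t=0,i=11, bit5=1)
  nb #..: next=#  (t=0,i=0, bit4=1)
  nb .##: next=#  (t=0,i=5, bit3=1)
  nb .#.: next=#  (t=0,i=10, bit2=1)
  nb ..#: next=#  (t=0,i=4, bit1=1)
  nb ...: next=#  (t=0,i=1, bit0=1)
  bits 00111111 = 63

63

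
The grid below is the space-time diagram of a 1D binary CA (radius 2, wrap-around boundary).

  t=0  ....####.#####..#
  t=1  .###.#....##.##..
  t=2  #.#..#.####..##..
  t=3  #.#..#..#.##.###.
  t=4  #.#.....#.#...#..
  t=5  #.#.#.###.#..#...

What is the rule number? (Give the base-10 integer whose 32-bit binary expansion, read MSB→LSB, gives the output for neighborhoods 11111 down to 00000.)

  [31] ##### => #  t=0,i=11
  [30] ####. => .  t=0,i=6
  [29] ###.# => .  t=0,i=7
  [28] ###.. => #  t=0,i=13
  [27] ##.## => .  t=0,i=8
  [26] ##.#. => .  t=1,i=4
  [25] ##..# => #  t=0,i=14
  [24] ##... => .  t=1,i=15
  [23] #.### => .  t=0,i=9
  [22] #.##. => #  t=1,i=13
  [21] #.#.# => #  t=3,i=0
  [20] #.#.. => #  t=1,i=5
  [19] #..## => .  t=2,i=12
  [18] #..#. => .  t=0,i=15
  [17] #...# => .  t=1,i=16
  [16] #.... => #  t=0,i=1
  [15] .#### => #  t=0,i=5
  [14] .###. => #  t=1,i=2
  [13] .##.# => .  t=1,i=11
  [12] .##.. => #  t=1,i=14
  [11] .#.## => .  t=2,i=6
  [10] .#.#. => .  t=2,i=1
  [9] .#..# => .  t=2,i=3
  [8] .#... => .  t=0,i=0
  [7] ..### => .  t=0,i=4
  [6] ..##. => #  t=1,i=10
  [5] ..#.# => #  t=2,i=0
  [4] ..#.. => .  t=0,i=16
  [3] ...## => #  t=0,i=3
  [2] ...#. => #  t=4,i=7
  [1] ....# => #  t=0,i=2
  [0] ..... => .  t=4,i=5
  bits 10010010011100011101000001101110 = 2456932462

2456932462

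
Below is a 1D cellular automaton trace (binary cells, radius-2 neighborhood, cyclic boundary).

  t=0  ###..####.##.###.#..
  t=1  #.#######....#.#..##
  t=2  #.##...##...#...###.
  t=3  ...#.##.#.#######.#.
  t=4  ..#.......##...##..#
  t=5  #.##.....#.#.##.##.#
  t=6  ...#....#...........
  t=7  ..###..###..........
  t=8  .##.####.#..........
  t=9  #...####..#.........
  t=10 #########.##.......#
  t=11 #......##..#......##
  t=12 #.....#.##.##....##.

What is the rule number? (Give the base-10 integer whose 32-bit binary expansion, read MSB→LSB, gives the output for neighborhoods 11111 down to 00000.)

1921684380

  ##### -> .   bit 31 = 0  t=1,i=4
  ####. -> #   bit 30 = 1  t=0,i=7
  ###.# -> #   bit 29 = 1  t=0,i=8
  ###.. -> #   bit 28 = 1  t=0,i=2
  ##.## -> .   bit 27 = 0  t=0,i=9
  ##.#. -> .   bit 26 = 0  t=0,i=16
  ##..# -> #   bit 25 = 1  t=0,i=3
  ##... -> .   bit 24 = 0  t=1,i=9
  #.### -> #   bit 23 = 1  t=0,i=13
  #.##. -> .   bit 22 = 0  t=0,i=10
  #.#.# -> .   bit 21 = 0  t=2,i=0
  #.#.. -> .   bit 20 = 0  t=0,i=17
  #..## -> #   bit 19 = 1  t=0,i=4
  #..#. -> .   bit 18 = 0  t=4,i=1
  #...# -> #   bit 17 = 1  t=2,i=5
  #.... -> .   bit 16 = 0  t=1,i=10
  .#### -> #   bit 15 = 1  t=0,i=6
  .###. -> .   bit 14 = 0  t=0,i=1
  .##.# -> .   bit 13 = 0  t=0,i=11
  .##.. -> #   bit 12 = 1  t=2,i=3
  .#.## -> .   bit 11 = 0  t=2,i=1
  .#.#. -> .   bit 10 = 0  t=1,i=14
  .#..# -> #   bit 9 = 1  t=0,i=18
  .#... -> #   bit 8 = 1  t=2,i=13
  ..### -> #   bit 7 = 1  t=0,i=0
  ..##. -> .   bit 6 = 0  t=2,i=7
  ..#.# -> .   bit 5 = 0  t=1,i=13
  ..#.. -> #   bit 4 = 1  t=2,i=12
  ...## -> #   bit 3 = 1  t=2,i=6
  ...#. -> #   bit 2 = 1  t=1,i=12
  ....# -> .   bit 1 = 0  t=1,i=11
  ..... -> .   bit 0 = 0  t=4,i=5
  bits 01110010100010101001001110011100 = 1921684380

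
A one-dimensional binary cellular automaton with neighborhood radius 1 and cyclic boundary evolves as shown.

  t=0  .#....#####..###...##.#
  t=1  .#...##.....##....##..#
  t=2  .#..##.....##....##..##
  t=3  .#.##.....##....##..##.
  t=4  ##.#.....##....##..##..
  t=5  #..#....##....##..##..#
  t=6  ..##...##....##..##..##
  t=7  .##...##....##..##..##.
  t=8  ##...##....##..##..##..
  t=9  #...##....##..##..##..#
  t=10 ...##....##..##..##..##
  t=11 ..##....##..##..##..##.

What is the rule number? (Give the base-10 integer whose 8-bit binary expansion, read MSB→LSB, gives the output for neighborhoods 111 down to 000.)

14

  ###|.  b7=0 t=0,i=7
  ##.|.  b6=0 t=0,i=10
  #.#|.  b5=0 t=0,i=0
  #..|.  b4=0 t=0,i=2
  .##|#  b3=1 t=0,i=6
  .#.|#  b2=1 t=0,i=1
  ..#|#  b1=1 t=0,i=5
  ...|.  b0=0 t=0,i=3
  bits 00001110 = 14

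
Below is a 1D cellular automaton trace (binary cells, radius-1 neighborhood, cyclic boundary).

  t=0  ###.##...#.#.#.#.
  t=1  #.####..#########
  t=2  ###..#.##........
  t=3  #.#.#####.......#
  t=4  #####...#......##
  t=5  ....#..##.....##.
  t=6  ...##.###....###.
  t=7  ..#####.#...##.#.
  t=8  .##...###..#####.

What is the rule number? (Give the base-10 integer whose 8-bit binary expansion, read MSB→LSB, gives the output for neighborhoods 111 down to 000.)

  [7] ### => .  t=0,i=1
  [6] ##. => #  t=0,i=2
  [5] #.# => #  t=0,i=3
  [4] #.. => .  t=0,i=6
  [3] .## => #  t=0,i=0
  [2] .#. => #  t=0,i=9
  [1] ..# => #  t=0,i=8
  [0] ... => .  t=0,i=7
  bits 01101110 = 110

110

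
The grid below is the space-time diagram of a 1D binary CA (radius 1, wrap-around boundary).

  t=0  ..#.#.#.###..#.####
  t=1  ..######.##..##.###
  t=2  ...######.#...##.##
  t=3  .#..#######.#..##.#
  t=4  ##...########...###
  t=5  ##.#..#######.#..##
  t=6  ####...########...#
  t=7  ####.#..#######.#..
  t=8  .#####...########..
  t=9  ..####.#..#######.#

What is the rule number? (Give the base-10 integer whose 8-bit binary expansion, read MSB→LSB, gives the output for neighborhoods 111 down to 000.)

229

  ### -> #   bit 7 = 1  t=0,i=9
  ##. -> #   bit 6 = 1  t=0,i=10
  #.# -> #   bit 5 = 1  t=0,i=3
  #.. -> .   bit 4 = 0  t=0,i=0
  .## -> .   bit 3 = 0  t=0,i=8
  .#. -> #   bit 2 = 1  t=0,i=2
  ..# -> .   bit 1 = 0  t=0,i=1
  ... -> #   bit 0 = 1  t=2,i=1
  bits 11100101 = 229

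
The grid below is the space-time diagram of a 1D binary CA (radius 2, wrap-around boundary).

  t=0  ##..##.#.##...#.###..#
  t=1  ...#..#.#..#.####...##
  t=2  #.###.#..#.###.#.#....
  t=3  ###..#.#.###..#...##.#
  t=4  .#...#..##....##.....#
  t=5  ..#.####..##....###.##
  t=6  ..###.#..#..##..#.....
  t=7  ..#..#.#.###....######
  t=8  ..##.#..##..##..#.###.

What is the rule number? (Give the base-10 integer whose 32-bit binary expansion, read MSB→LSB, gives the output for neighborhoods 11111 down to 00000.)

  [31] ##### => #  t=7,i=18
  [30] ####. => #  t=1,i=15
  [29] ###.# => .  t=2,i=4
  [28] ###.. => .  t=0,i=1
  [27] ##.## => .  t=3,i=20
  [26] ##.#. => #  t=0,i=6
  [25] ##..# => .  t=0,i=2
  [24] ##... => #  t=0,i=11
  [23] #.### => #  t=0,i=16
  [22] #.##. => .  t=0,i=9
  [21] #.#.# => .  t=0,i=7
  [20] #.#.. => .  t=1,i=8
  [19] #..## => #  t=0,i=3
  [18] #..#. => .  t=1,i=5
  [17] #...# => .  t=0,i=12
  [16] #.... => #  t=2,i=19
  [15] .#### => .  t=1,i=14
  [14] .###. => .  t=0,i=0
  [13] .##.# => .  t=0,i=5
  [12] .##.. => .  t=0,i=10
  [11] .#.## => #  t=0,i=8
  [10] .#.#. => .  t=1,i=7
  [9] .#..# => #  t=1,i=4
  [8] .#... => #  t=2,i=18
  [7] ..### => #  t=0,i=21
  [6] ..##. => .  t=0,i=4
  [5] ..#.# => #  t=0,i=14
  [4] ..#.. => #  t=1,i=3
  [3] ...## => .  t=1,i=19
  [2] ...#. => #  t=0,i=13
  [1] ....# => .  t=2,i=20
  [0] ..... => #  t=4,i=18
  bits 11000101100010010000101110110101 = 3314092981

3314092981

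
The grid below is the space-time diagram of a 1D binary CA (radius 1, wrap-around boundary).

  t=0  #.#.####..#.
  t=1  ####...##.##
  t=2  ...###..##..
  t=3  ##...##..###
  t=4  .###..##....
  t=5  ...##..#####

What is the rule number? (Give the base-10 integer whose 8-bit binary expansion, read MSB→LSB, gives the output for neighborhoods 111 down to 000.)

  [7] ### => .  t=0,i=5
  [6] ##. => #  t=0,i=7
  [5] #.# => #  t=0,i=1
  [4] #.. => #  t=0,i=8
  [3] .## => .  t=0,i=4
  [2] .#. => #  t=0,i=0
  [1] ..# => .  t=0,i=9
  [0] ... => #  t=1,i=5
  bits 01110101 = 117

117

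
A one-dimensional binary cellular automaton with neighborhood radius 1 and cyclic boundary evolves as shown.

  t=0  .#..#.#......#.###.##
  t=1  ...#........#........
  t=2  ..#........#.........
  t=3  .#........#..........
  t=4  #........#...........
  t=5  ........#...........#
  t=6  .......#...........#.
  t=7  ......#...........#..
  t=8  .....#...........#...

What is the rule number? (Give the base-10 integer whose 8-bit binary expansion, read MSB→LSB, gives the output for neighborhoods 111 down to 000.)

  ###|.  b7=0 t=0,i=16
  ##.|.  b6=0 t=0,i=17
  #.#|.  b5=0 t=0,i=0
  #..|.  b4=0 t=0,i=2
  .##|.  b3=0 t=0,i=15
  .#.|.  b2=0 t=0,i=1
  ..#|#  b1=1 t=0,i=3
  ...|.  b0=0 t=0,i=8
  bits 00000010 = 2

2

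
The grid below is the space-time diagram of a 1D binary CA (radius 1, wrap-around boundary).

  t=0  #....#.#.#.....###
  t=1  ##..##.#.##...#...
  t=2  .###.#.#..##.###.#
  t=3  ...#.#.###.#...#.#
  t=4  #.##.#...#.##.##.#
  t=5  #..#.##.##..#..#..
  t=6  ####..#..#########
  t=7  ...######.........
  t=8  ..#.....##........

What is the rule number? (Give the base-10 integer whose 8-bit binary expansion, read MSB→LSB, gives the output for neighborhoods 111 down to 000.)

  ###|.  b7=0 t=0,i=16
  ##.|#  b6=1 t=0,i=0
  #.#|.  b5=0 t=0,i=6
  #..|#  b4=1 t=0,i=1
  .##|.  b3=0 t=0,i=15
  .#.|#  b2=1 t=0,i=5
  ..#|#  b1=1 t=0,i=4
  ...|.  b0=0 t=0,i=2
  bits 01010110 = 86

86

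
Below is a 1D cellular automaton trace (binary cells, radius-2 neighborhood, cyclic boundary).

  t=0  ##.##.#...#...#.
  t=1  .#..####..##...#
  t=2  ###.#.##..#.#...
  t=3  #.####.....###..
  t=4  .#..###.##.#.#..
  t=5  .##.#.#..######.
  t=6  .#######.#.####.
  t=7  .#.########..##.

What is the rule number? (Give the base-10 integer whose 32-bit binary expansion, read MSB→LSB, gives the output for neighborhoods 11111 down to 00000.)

  [31] ##### => #  t=5,i=11
  [30] ####. => #  t=1,i=6
  [29] ###.# => #  t=2,i=2
  [28] ###.. => #  t=1,i=7
  [27] ##.## => .  t=0,i=2
  [26] ##.#. => #  t=0,i=5
  [25] ##..# => .  t=1,i=8
  [24] ##... => #  t=1,i=12
  [23] #.### => .  t=3,i=2
  [22] #.##. => .  t=0,i=0
  [21] #.#.# => #  t=2,i=4
  [20] #.#.. => #  t=0,i=6
  [19] #..## => .  t=1,i=3
  [18] #..#. => .  t=2,i=9
  [17] #...# => .  t=0,i=8
  [16] #.... => .  t=3,i=7
  [15] .#### => .  t=1,i=5
  [14] .###. => .  t=2,i=1
  [13] .##.# => #  t=0,i=1
  [12] .##.. => .  t=1,i=11
  [11] .#.## => #  t=0,i=15
  [10] .#.#. => #  t=1,i=0
  [9] .#..# => #  t=1,i=2
  [8] .#... => #  t=0,i=7
  [7] ..### => #  t=1,i=4
  [6] ..##. => #  t=1,i=10
  [5] ..#.# => .  t=0,i=14
  [4] ..#.. => #  t=0,i=10
  [3] ...## => .  t=2,i=15
  [2] ...#. => .  t=0,i=9
  [1] ....# => #  t=3,i=9
  [0] ..... => #  t=3,i=8
  bits 11110101001100000010111111010011 = 4113575891

4113575891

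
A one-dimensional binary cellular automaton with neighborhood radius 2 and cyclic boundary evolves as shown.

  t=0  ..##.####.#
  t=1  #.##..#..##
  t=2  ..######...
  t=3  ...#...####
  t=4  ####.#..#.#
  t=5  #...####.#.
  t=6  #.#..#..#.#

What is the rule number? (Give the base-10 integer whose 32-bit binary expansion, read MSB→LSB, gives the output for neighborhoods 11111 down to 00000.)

  ##### -> .   bit 31 = 0  t=2,i=4
  ####. -> .   bit 30 = 0  t=0,i=7
  ###.# -> .   bit 29 = 0  t=0,i=8
  ###.. -> #   bit 28 = 1  t=2,i=7
  ##.## -> .   bit 27 = 0  t=0,i=4
  ##.#. -> #   bit 26 = 1  t=0,i=9
  ##..# -> #   bit 25 = 1  t=1,i=4
  ##... -> #   bit 24 = 1  t=2,i=8
  #.### -> .   bit 23 = 0  t=0,i=5
  #.##. -> #   bit 22 = 1  t=1,i=2
  #.#.# -> .   bit 21 = 0  t=5,i=9
  #.#.. -> #   bit 20 = 1  t=0,i=10
  #..## -> .   bit 19 = 0  t=0,i=1
  #..#. -> #   bit 18 = 1  t=1,i=5
  #...# -> #   bit 17 = 1  t=3,i=1
  #.... -> #   bit 16 = 1  t=2,i=9
  .#### -> #   bit 15 = 1  t=0,i=6
  .###. -> .   bit 14 = 0  t=1,i=10
  .##.# -> #   bit 13 = 1  t=0,i=3
  .##.. -> #   bit 12 = 1  t=1,i=3
  .#.## -> #   bit 11 = 1  t=4,i=9
  .#.#. -> #   bit 10 = 1  t=5,i=10
  .#..# -> #   bit 9 = 1  t=0,i=0
  .#... -> .   bit 8 = 0  t=3,i=4
  ..### -> .   bit 7 = 0  t=1,i=9
  ..##. -> #   bit 6 = 1  t=0,i=2
  ..#.# -> .   bit 5 = 0  t=4,i=8
  ..#.. -> #   bit 4 = 1  t=1,i=6
  ...## -> .   bit 3 = 0  t=2,i=1
  ...#. -> #   bit 2 = 1  t=3,i=2
  ....# -> .   bit 1 = 0  t=2,i=0
  ..... -> #   bit 0 = 1  t=2,i=10
  bits 00010111010101111011111001010101 = 391626325

391626325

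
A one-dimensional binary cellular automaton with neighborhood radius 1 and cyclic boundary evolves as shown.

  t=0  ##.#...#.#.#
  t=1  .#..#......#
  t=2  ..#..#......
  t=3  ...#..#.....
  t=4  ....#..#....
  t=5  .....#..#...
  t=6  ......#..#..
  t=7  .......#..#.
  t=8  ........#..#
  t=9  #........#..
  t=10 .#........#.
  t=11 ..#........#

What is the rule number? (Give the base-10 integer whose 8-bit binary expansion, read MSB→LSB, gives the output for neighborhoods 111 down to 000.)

88

  ###|.  b7=0 t=0,i=0
  ##.|#  b6=1 t=0,i=1
  #.#|.  b5=0 t=0,i=2
  #..|#  b4=1 t=0,i=4
  .##|#  b3=1 t=0,i=11
  .#.|.  b2=0 t=0,i=3
  ..#|.  b1=0 t=0,i=6
  ...|.  b0=0 t=0,i=5
  bits 01011000 = 88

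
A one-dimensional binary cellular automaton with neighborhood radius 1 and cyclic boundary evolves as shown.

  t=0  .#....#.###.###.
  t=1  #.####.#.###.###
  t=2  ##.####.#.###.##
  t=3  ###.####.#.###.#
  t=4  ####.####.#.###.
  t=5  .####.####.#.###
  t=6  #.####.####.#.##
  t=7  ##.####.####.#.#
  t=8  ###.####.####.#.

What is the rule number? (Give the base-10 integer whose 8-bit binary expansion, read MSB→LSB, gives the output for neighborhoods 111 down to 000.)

243

  [7] ### => #  t=0,i=9
  [6] ##. => #  t=0,i=10
  [5] #.# => #  t=0,i=7
  [4] #.. => #  t=0,i=2
  [3] .## => .  t=0,i=8
  [2] .#. => .  t=0,i=1
  [1] ..# => #  t=0,i=0
  [0] ... => #  t=0,i=3
  bits 11110011 = 243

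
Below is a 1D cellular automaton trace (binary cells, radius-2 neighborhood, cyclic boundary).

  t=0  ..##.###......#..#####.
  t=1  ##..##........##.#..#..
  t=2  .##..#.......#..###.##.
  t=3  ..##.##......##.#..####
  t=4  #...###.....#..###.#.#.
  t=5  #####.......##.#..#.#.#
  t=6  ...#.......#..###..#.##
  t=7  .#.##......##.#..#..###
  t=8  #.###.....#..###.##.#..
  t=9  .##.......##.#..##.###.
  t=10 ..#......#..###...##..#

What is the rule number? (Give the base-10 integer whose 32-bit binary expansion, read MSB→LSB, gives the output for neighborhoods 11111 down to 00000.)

1322393496

  nb #####: next=.  (t=0,i=19, bit31=0)
  nb ####.: next=#  (t=0,i=20, bit30=1)
  nb ###.#: next=.  (t=2,i=18, bit29=0)
  nb ###..: next=.  (t=0,i=7, bit28=0)
  nb ##.##: next=#  (t=0,i=4, bit27=1)
  nb ##.#.: next=#  (t=1,i=16, bit26=1)
  nb ##..#: next=#  (t=1,i=2, bit25=1)
  nb ##...: next=.  (t=0,i=8, bit24=0)
  nb #.###: next=#  (t=0,i=5, bit23=1)
  nb #.##.: next=#  (t=2,i=20, bit22=1)
  nb #.#.#: next=.  (t=4,i=19, bit21=0)
  nb #.#..: next=#  (t=1,i=17, bit20=1)
  nb #..##: next=.  (t=0,i=16, bit19=0)
  nb #..#.: next=.  (t=1,i=19, bit18=0)
  nb #...#: next=#  (t=0,i=0, bit17=1)
  nb #....: next=.  (t=0,i=9, bit16=0)
  nb .####: next=.  (t=0,i=18, bit15=0)
  nb .###.: next=.  (t=0,i=6, bit14=0)
  nb .##.#: next=.  (t=0,i=3, bit13=0)
  nb .##..: next=#  (t=1,i=1, bit12=1)
  nb .#.##: next=#  (t=5,i=21, bit11=1)
  nb .#.#.: next=#  (t=4,i=20, bit10=1)
  nb .#..#: next=#  (t=0,i=15, bit9=1)
  nb .#...: next=#  (t=2,i=6, bit8=1)
  nb ..###: next=#  (t=0,i=17, bit7=1)
  nb ..##.: next=.  (t=0,i=2, bit6=0)
  nb ..#.#: next=.  (t=5,i=18, bit5=0)
  nb ..#..: next=#  (t=0,i=14, bit4=1)
  nb ...##: next=#  (t=0,i=1, bit3=1)
  nb ...#.: next=.  (t=0,i=13, bit2=0)
  nb ....#: next=.  (t=0,i=12, bit1=0)
  nb .....: next=.  (t=0,i=10, bit0=0)
  bits 01001110110100100001111110011000 = 1322393496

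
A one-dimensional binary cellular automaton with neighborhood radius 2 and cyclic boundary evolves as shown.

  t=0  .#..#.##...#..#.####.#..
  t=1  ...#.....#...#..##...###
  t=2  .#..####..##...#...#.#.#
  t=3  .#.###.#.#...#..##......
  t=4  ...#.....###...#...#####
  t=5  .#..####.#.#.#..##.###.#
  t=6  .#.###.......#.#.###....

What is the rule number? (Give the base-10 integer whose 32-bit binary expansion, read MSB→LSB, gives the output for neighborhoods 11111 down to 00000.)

  nb #####: next=#  (t=4,i=21, bit31=1)
  nb ####.: next=.  (t=0,i=18, bit30=0)
  nb ###.#: next=.  (t=0,i=19, bit29=0)
  nb ###..: next=#  (t=1,i=23, bit28=1)
  nb ##.##: next=#  (t=5,i=18, bit27=1)
  nb ##.#.: next=.  (t=0,i=20, bit26=0)
  nb ##..#: next=.  (t=2,i=8, bit25=0)
  nb ##...: next=.  (t=0,i=8, bit24=0)
  nb #.###: next=#  (t=0,i=16, bit23=1)
  nb #.##.: next=.  (t=0,i=6, bit22=0)
  nb #.#.#: next=.  (t=2,i=21, bit21=0)
  nb #.#..: next=#  (t=0,i=21, bit20=1)
  nb #..##: next=#  (t=1,i=15, bit19=1)
  nb #..#.: next=#  (t=0,i=3, bit18=1)
  nb #...#: next=#  (t=0,i=9, bit17=1)
  nb #....: next=#  (t=1,i=5, bit16=1)
  nb .####: next=#  (t=0,i=17, bit15=1)
  nb .###.: next=.  (t=1,i=22, bit14=0)
  nb .##.#: next=#  (t=5,i=17, bit13=1)
  nb .##..: next=.  (t=0,i=7, bit12=0)
  nb .#.##: next=.  (t=0,i=5, bit11=0)
  nb .#.#.: next=.  (t=2,i=0, bit10=0)
  nb .#..#: next=.  (t=0,i=2, bit9=0)
  nb .#...: next=#  (t=0,i=22, bit8=1)
  nb ..###: next=#  (t=1,i=21, bit7=1)
  nb ..##.: next=.  (t=1,i=16, bit6=0)
  nb ..#.#: next=.  (t=0,i=4, bit5=0)
  nb ..#..: next=.  (t=0,i=1, bit4=0)
  nb ...##: next=.  (t=1,i=20, bit3=0)
  nb ...#.: next=.  (t=0,i=0, bit2=0)
  nb ....#: next=#  (t=1,i=7, bit1=1)
  nb .....: next=#  (t=1,i=6, bit0=1)
  bits 10011000100111111010000110000011 = 2560598403

2560598403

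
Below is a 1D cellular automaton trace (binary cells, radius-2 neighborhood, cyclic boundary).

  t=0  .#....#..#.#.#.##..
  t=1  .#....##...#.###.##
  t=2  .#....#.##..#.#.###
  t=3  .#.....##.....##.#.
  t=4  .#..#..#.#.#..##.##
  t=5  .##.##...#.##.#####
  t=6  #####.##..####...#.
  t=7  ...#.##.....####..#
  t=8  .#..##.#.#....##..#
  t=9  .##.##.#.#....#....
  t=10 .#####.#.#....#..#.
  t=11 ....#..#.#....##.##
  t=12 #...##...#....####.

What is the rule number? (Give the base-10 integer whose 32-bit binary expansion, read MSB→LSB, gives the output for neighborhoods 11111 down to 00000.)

1500670545

  ##### -> .   bit 31 = 0  t=5,i=16
  ####. -> #   bit 30 = 1  t=5,i=17
  ###.# -> .   bit 29 = 0  t=1,i=15
  ###.. -> #   bit 28 = 1  t=6,i=13
  ##.## -> #   bit 27 = 1  t=1,i=16
  ##.#. -> .   bit 26 = 0  t=1,i=0
  ##..# -> .   bit 25 = 0  t=2,i=10
  ##... -> #   bit 24 = 1  t=0,i=17
  #.### -> .   bit 23 = 0  t=1,i=13
  #.##. -> #   bit 22 = 1  t=0,i=15
  #.#.# -> #   bit 21 = 1  t=0,i=11
  #.#.. -> #   bit 20 = 1  t=1,i=1
  #..## -> .   bit 19 = 0  t=4,i=13
  #..#. -> .   bit 18 = 0  t=0,i=8
  #...# -> #   bit 17 = 1  t=0,i=18
  #.... -> .   bit 16 = 0  t=0,i=3
  .#### -> .   bit 15 = 0  t=5,i=15
  .###. -> #   bit 14 = 1  t=1,i=14
  .##.# -> #   bit 13 = 1  t=1,i=18
  .##.. -> .   bit 12 = 0  t=0,i=16
  .#.## -> #   bit 11 = 1  t=0,i=14
  .#.#. -> .   bit 10 = 0  t=0,i=10
  .#..# -> #   bit 9 = 1  t=0,i=7
  .#... -> .   bit 8 = 0  t=0,i=2
  ..### -> .   bit 7 = 0  t=6,i=10
  ..##. -> #   bit 6 = 1  t=1,i=6
  ..#.# -> .   bit 5 = 0  t=0,i=9
  ..#.. -> #   bit 4 = 1  t=0,i=1
  ...## -> .   bit 3 = 0  t=1,i=5
  ...#. -> .   bit 2 = 0  t=0,i=0
  ....# -> .   bit 1 = 0  t=0,i=4
  ..... -> #   bit 0 = 1  t=3,i=4
  bits 01011001011100100110101001010001 = 1500670545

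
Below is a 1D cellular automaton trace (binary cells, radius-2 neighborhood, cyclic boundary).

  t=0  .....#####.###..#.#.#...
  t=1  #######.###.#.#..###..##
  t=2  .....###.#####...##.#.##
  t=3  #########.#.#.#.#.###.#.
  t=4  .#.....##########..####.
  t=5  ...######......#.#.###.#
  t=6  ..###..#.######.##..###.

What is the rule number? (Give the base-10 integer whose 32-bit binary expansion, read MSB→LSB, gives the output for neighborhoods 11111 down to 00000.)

1868686479

  #####|.  b31=0 t=0,i=7
  ####.|#  b30=1 t=0,i=8
  ###.#|#  b29=1 t=0,i=9
  ###..|.  b28=0 t=0,i=13
  ##.##|#  b27=1 t=0,i=10
  ##.#.|#  b26=1 t=1,i=11
  ##..#|#  b25=1 t=0,i=14
  ##...|#  b24=1 t=2,i=0
  #.###|.  b23=0 t=0,i=11
  #.##.|#  b22=1 t=2,i=22
  #.#.#|#  b21=1 t=0,i=18
  #.#..|.  b20=0 t=0,i=20
  #..##|.  b19=0 t=1,i=16
  #..#.|.  b18=0 t=0,i=15
  #...#|.  b17=0 t=2,i=15
  #....|#  b16=1 t=0,i=22
  .####|#  b15=1 t=0,i=6
  .###.|#  b14=1 t=0,i=12
  .##.#|#  b13=1 t=2,i=18
  .##..|.  b12=0 t=2,i=23
  .#.##|.  b11=0 t=2,i=21
  .#.#.|#  b10=1 t=0,i=17
  .#..#|.  b9=0 t=1,i=15
  .#...|.  b8=0 t=0,i=21
  ..###|#  b7=1 t=0,i=5
  ..##.|.  b6=0 t=2,i=17
  ..#.#|.  b5=0 t=0,i=16
  ..#..|.  b4=0 t=4,i=1
  ...##|#  b3=1 t=0,i=4
  ...#.|#  b2=1 t=5,i=14
  ....#|#  b1=1 t=0,i=3
  .....|#  b0=1 t=0,i=0
  bits 01101111011000011110010010001111 = 1868686479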